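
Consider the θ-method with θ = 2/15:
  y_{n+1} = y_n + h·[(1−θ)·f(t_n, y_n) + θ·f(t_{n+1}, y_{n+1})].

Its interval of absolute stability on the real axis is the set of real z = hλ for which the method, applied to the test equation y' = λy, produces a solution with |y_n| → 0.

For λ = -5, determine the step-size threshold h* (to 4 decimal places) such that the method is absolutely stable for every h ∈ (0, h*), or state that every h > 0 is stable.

(-2.7273,0); λ=-5 ⇒ h* = (30/11)/5 = 0.5455.

With y'=λy (z=hλ):
  y_{n+1} = y_n + z·[13/15·y_n + 2/15·y_{n+1}] ⇒ (1 − 2/15z)y_{n+1} = (1 + 13/15z)y_n
  ⇒ R(z) = (1 + 13/15z)/(1 − 2/15z).

Find x<0 with |R(x)|<1.
x=-1.16: |R|=0.0046
R=−1: 1+13/15x = −1+2/15x ⇒ -11/15x=2 ⇒ x=2/(-11/15)=-2.7273
Confirm numerically:
  x=-2.650: |R|=0.95813 <1
  x=-2.635: |R|=0.94993 <1
  x=-1.982: |R|=0.56771 <1
  x=-1.432: |R|=0.20242 <1
  x=-3.323: |R|=1.30273 >1
  x=-3.117: |R|=1.20189 >1
So |R|<1 on (-2.7273, 0).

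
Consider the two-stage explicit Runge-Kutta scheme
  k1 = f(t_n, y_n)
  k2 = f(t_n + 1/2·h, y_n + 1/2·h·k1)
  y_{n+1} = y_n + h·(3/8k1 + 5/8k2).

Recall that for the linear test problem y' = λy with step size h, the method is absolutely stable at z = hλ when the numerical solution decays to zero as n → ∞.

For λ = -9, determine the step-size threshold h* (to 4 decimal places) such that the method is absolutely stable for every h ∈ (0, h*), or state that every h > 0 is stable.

(-3.2000,0); λ=-9 ⇒ h* = (16/5)/9 = 0.3556.

With y'=λy (z=hλ):
  k1=λy_n ⇒ h·k1=z·y_n;  k2=λ(1+1/2z)y_n ⇒ h·k2=z(1+1/2z)y_n
  y_{n+1}/y_n = 1 + 3/8z + 5/8z(1+1/2z) = 1 + z + 5/16z²
  so R(z) = 1 + z + 5/16z².

Need |R(x)|<1, x<0.
x=-0.69: |R|=0.4588
R=1: x+5/16x²=0 ⇒ x=−16/5=-3.2000; min R=1−1/(4·5/16)=0.2000>−1
Confirm numerically:
  x=-3.109: |R|=0.91159 <1
  x=-2.941: |R|=0.76196 <1
  x=-2.567: |R|=0.49222 <1
  x=-1.975: |R|=0.24395 <1
  x=-3.761: |R|=1.65935 >1
  x=-3.736: |R|=1.62578 >1
  x=-3.696: |R|=1.57288 >1
Stable set (-3.2000, 0).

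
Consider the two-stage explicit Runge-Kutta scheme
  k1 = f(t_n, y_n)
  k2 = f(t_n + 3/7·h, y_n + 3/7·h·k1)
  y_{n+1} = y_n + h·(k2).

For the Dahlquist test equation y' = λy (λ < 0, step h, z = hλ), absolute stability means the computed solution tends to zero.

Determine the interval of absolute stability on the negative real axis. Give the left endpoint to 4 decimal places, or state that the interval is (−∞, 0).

On y'=λy, z=hλ:
  k1=λy_n ⇒ h·k1=z·y_n;  k2=λ(1+3/7z)y_n ⇒ h·k2=z(1+3/7z)y_n
  y_{n+1}/y_n = 1 + z(1+3/7z) = 1 + z + 3/7z²
  so R(z) = 1 + z + 3/7z².

Boundary: |R(x)|=1, x<0.
x=-1.26: |R|=0.4204
R=1: x+3/7x²=0 ⇒ x=−7/3=-2.3333; min R=1−1/(4·3/7)=0.4167>−1
Confirm numerically:
  x=-2.175: |R|=0.85241 <1
  x=-1.737: |R|=0.55607 <1
  x=-1.048: |R|=0.42270 <1
  x=-0.947: |R|=0.43735 <1
  x=-2.877: |R|=1.67034 >1
  x=-2.542: |R|=1.22733 >1
Stable set (-2.3333, 0).

(-2.3333, 0).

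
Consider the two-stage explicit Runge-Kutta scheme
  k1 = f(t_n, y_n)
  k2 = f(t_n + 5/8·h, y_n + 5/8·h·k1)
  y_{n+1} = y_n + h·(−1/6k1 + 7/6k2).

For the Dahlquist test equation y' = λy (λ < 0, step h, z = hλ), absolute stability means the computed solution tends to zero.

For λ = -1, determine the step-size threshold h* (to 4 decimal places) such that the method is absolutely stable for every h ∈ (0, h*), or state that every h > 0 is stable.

(-1.3714,0); λ=-1 ⇒ h* = (48/35)/1 = 1.3714.

With y'=λy (z=hλ):
  k1=λy_n ⇒ h·k1=z·y_n;  k2=λ(1+5/8z)y_n ⇒ h·k2=z(1+5/8z)y_n
  y_{n+1}/y_n = 1 − 1/6z + 7/6z(1+5/8z) = 1 + z + 35/48z²
  so R(z) = 1 + z + 35/48z².

Solve |R(x)|<1 on ℝ⁻.
x=-0.67: |R|=0.6573
R=1: x+35/48x²=0 ⇒ x=−48/35=-1.3714; min R=1−1/(4·35/48)=0.6571>−1
Confirm numerically:
  x=-1.292: |R|=0.92517 <1
  x=-0.697: |R|=0.65724 <1
  x=-0.605: |R|=0.66189 <1
  x=-0.593: |R|=0.66341 <1
  x=-1.953: |R|=1.82819 >1
  x=-1.801: |R|=1.56413 >1
  x=-1.711: |R|=1.42365 >1
Stable set (-1.3714, 0).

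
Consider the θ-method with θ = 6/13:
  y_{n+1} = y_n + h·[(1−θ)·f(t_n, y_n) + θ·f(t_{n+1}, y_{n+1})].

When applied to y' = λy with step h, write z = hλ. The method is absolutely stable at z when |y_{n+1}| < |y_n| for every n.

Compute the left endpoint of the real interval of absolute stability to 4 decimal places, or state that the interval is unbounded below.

z* = -26.0000.

On y'=λy, z=hλ:
  y_{n+1} = y_n + z·[7/13·y_n + 6/13·y_{n+1}] ⇒ (1 − 6/13z)y_{n+1} = (1 + 7/13z)y_n
  so R(z) = (1 + 7/13z)/(1 − 6/13z).

Boundary: |R(x)|=1, x<0.
x=-1.73: |R|=0.0381
R=−1: 1+7/13x = −1+6/13x ⇒ -1/13x=2 ⇒ x=2/(-1/13)=-26.0000
Confirm numerically:
  x=-19.894: |R|=0.95387 <1
  x=-18.131: |R|=0.93539 <1
  x=-16.860: |R|=0.91994 <1
  x=-16.154: |R|=0.91043 <1
  x=-26.342: |R|=1.00200 >1
  x=-26.254: |R|=1.00149 >1
  x=-26.119: |R|=1.00070 >1
Interval (-26.0000, 0).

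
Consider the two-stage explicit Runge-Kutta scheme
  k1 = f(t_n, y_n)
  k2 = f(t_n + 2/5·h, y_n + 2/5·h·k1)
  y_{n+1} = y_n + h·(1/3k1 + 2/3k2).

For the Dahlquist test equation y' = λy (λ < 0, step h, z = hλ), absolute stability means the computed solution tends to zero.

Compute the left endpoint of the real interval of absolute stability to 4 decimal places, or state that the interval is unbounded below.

z* = -3.7500.

On y'=λy, z=hλ:
  k1=λy_n ⇒ h·k1=z·y_n;  k2=λ(1+2/5z)y_n ⇒ h·k2=z(1+2/5z)y_n
  y_{n+1}/y_n = 1 + 1/3z + 2/3z(1+2/5z) = 1 + z + 4/15z²
  ⇒ R(z) = 1 + z + 4/15z².

Boundary: |R(x)|=1, x<0.
x=-1.36: |R|=0.1332
R=1: x+4/15x²=0 ⇒ x=−15/4=-3.7500; min R=1−1/(4·4/15)=0.0625>−1
Confirm numerically:
  x=-3.517: |R|=0.78148 <1
  x=-1.790: |R|=0.06443 <1
  x=-1.508: |R|=0.09842 <1
  x=-4.031: |R|=1.30206 >1
  x=-3.951: |R|=1.21177 >1
So |R|<1 on (-3.7500, 0).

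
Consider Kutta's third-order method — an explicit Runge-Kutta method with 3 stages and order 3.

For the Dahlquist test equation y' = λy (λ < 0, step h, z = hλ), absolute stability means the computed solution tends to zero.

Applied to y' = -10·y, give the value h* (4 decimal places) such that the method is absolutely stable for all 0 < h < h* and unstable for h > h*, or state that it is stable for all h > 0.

(-2.5127,0); λ=-10 ⇒ h* = 0.2513.

With y'=λy (z=hλ):
  order 3, 3-stage ⇒ R(z)=1+z+z^2/2+z^3/6
  (e.g. R(-1.31)=0.17337, |R|=0.17337)

Need |R(x)|<1, x<0.
x=-1.31: |R|=0.1734
|R(-1.56)|=0.0241 |R(-1.21)|=0.2268 |R(-1.2)|=0.2320
Bisect:
  x_lo=-2.9190 |R|=1.8039  x_hi=-0.3303 |R|=0.7183
  mid=-1.62462 |R|=0.01959 →hi
  mid=-2.27180 |R|=0.64542 →hi
  mid=-2.59539 |R|=1.14114 →lo
  mid=-2.43359 |R|=0.87451 →hi
  mid=-2.51449 |R|=1.00287 →lo
  mid=-2.47404 |R|=0.93748 →hi
  mid=-2.49426 |R|=0.96987 →hi
  mid=-2.50438 |R|=0.98629 →hi
  mid=-2.50943 |R|=0.99456 →hi
  ...
  [-2.51275,-2.51259] ⇒ x*=-2.5127
Interval (-2.5127, 0).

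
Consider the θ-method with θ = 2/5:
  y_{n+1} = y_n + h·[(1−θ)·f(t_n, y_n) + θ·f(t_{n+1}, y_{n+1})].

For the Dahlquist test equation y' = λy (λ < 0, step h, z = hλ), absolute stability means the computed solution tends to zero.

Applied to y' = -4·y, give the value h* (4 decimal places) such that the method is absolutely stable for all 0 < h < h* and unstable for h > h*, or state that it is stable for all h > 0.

On y'=λy, z=hλ:
  y_{n+1} = y_n + z·[3/5·y_n + 2/5·y_{n+1}] ⇒ (1 − 2/5z)y_{n+1} = (1 + 3/5z)y_n
  R(z) = (1 + 3/5z)/(1 − 2/5z).

Solve |R(x)|<1 on ℝ⁻.
x=-0.46: |R|=0.6115
R=−1: 1+3/5x = −1+2/5x ⇒ -1/5x=2 ⇒ x=2/(-1/5)=-10.0000
Confirm numerically:
  x=-9.217: |R|=0.96659 <1
  x=-6.582: |R|=0.81183 <1
  x=-4.642: |R|=0.62489 <1
  x=-4.629: |R|=0.62330 <1
  x=-10.548: |R|=1.02100 >1
  x=-10.362: |R|=1.01407 >1
  x=-10.127: |R|=1.00503 >1
Interval (-10.0000, 0).

(-10.0000,0); λ=-4 ⇒ h* = (10)/4 = 2.5000.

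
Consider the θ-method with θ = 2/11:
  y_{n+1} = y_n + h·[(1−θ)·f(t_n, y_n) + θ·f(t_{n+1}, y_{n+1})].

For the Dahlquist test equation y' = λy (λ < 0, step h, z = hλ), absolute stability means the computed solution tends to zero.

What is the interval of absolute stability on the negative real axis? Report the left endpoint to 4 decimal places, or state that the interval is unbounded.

z∈(-3.1429,0).

On y'=λy, z=hλ:
  y_{n+1} = y_n + z·[9/11·y_n + 2/11·y_{n+1}] ⇒ (1 − 2/11z)y_{n+1} = (1 + 9/11z)y_n
  R(z) = (1 + 9/11z)/(1 − 2/11z).

Solve |R(x)|<1 on ℝ⁻.
x=-0.65: |R|=0.4187
R=−1: 1+9/11x = −1+2/11x ⇒ -7/11x=2 ⇒ x=2/(-7/11)=-3.1429
Confirm numerically:
  x=-2.505: |R|=0.72111 <1
  x=-1.950: |R|=0.43960 <1
  x=-1.797: |R|=0.35446 <1
  x=-1.566: |R|=0.21894 <1
  x=-3.695: |R|=1.21017 >1
  x=-3.431: |R|=1.11292 >1
  x=-3.406: |R|=1.10341 >1
Stable set (-3.1429, 0).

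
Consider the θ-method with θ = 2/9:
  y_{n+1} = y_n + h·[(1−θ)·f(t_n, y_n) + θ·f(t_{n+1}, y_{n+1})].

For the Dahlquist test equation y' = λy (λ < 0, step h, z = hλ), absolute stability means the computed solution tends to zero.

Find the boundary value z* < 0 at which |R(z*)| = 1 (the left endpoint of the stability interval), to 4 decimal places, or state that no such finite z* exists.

Test eqn y'=λy, z=hλ:
  y_{n+1} = y_n + z·[7/9·y_n + 2/9·y_{n+1}] ⇒ (1 − 2/9z)y_{n+1} = (1 + 7/9z)y_n
  so R(z) = (1 + 7/9z)/(1 − 2/9z).

Boundary: |R(x)|=1, x<0.
x=-0.78: |R|=0.3352
R=−1: 1+7/9x = −1+2/9x ⇒ -5/9x=2 ⇒ x=2/(-5/9)=-3.6000
Confirm numerically:
  x=-2.610: |R|=0.65190 <1
  x=-2.287: |R|=0.51635 <1
  x=-1.925: |R|=0.34825 <1
  x=-4.168: |R|=1.16382 >1
  x=-4.113: |R|=1.14890 >1
Stable set (-3.6000, 0).

z* = -3.6000.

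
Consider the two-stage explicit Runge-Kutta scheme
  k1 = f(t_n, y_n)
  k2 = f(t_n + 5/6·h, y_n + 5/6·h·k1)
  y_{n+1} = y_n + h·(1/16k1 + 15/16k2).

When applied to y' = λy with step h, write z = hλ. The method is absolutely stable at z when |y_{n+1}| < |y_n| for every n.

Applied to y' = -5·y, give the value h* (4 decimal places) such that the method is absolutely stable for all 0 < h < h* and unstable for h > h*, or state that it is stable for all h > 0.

With y'=λy (z=hλ):
  k1=λy_n ⇒ h·k1=z·y_n;  k2=λ(1+5/6z)y_n ⇒ h·k2=z(1+5/6z)y_n
  y_{n+1}/y_n = 1 + 1/16z + 15/16z(1+5/6z) = 1 + z + 25/32z²
  so R(z) = 1 + z + 25/32z².

Boundary: |R(x)|=1, x<0.
x=-1.59: |R|=1.3851
R=1: x+25/32x²=0 ⇒ x=−32/25=-1.2800; min R=1−1/(4·25/32)=0.6800>−1
Confirm numerically:
  x=-1.150: |R|=0.88320 <1
  x=-0.717: |R|=0.68463 <1
  x=-0.512: |R|=0.69280 <1
  x=-1.857: |R|=1.83710 >1
  x=-1.410: |R|=1.14320 >1
So |R|<1 on (-1.2800, 0).

(-1.2800,0); λ=-5 ⇒ h* = (32/25)/5 = 0.2560.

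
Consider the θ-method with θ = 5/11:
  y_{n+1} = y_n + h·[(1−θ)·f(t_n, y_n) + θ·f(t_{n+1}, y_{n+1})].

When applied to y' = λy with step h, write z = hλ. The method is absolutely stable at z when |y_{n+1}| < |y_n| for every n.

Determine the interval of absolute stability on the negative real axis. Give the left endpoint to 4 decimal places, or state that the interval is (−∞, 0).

Test eqn y'=λy, z=hλ:
  y_{n+1} = y_n + z·[6/11·y_n + 5/11·y_{n+1}] ⇒ (1 − 5/11z)y_{n+1} = (1 + 6/11z)y_n
  so R(z) = (1 + 6/11z)/(1 − 5/11z).

Need |R(x)|<1, x<0.
x=-0.74: |R|=0.4463
R=−1: 1+6/11x = −1+5/11x ⇒ -1/11x=2 ⇒ x=2/(-1/11)=-22.0000
Confirm numerically:
  x=-14.417: |R|=0.90873 <1
  x=-12.950: |R|=0.88053 <1
  x=-9.191: |R|=0.77510 <1
  x=-22.599: |R|=1.00483 >1
  x=-22.510: |R|=1.00413 >1
  x=-22.108: |R|=1.00089 >1
Interval (-22.0000, 0).

z∈(-22.0000,0).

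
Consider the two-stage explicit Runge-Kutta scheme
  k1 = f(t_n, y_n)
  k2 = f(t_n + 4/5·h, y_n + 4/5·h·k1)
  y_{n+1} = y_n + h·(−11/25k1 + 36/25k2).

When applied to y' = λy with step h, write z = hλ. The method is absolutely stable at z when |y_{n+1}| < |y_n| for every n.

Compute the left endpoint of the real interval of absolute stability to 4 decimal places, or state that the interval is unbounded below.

z* = -0.8681.

Test eqn y'=λy, z=hλ:
  k1=λy_n ⇒ h·k1=z·y_n;  k2=λ(1+4/5z)y_n ⇒ h·k2=z(1+4/5z)y_n
  y_{n+1}/y_n = 1 − 11/25z + 36/25z(1+4/5z) = 1 + z + 144/125z²
  ⇒ R(z) = 1 + z + 144/125z².

Need |R(x)|<1, x<0.
x=-0.85: |R|=0.9823
R=1: x+144/125x²=0 ⇒ x=−125/144=-0.8681; min R=1−1/(4·144/125)=0.7830>−1
Confirm numerically:
  x=-0.760: |R|=0.90540 <1
  x=-0.709: |R|=0.87009 <1
  x=-0.568: |R|=0.80366 <1
  x=-1.220: |R|=1.49464 >1
  x=-1.060: |R|=1.23439 >1
So |R|<1 on (-0.8681, 0).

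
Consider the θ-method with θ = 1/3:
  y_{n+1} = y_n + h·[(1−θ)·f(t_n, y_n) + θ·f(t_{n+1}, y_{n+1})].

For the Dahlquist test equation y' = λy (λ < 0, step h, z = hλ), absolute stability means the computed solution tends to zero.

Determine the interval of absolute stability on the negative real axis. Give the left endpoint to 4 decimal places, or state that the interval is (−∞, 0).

Set f=λy, z=hλ:
  y_{n+1} = y_n + z·[2/3·y_n + 1/3·y_{n+1}] ⇒ (1 − 1/3z)y_{n+1} = (1 + 2/3z)y_n
  ⇒ R(z) = (1 + 2/3z)/(1 − 1/3z).

Solve |R(x)|<1 on ℝ⁻.
x=-1.31: |R|=0.0882
R=−1: 1+2/3x = −1+1/3x ⇒ -1/3x=2 ⇒ x=2/(-1/3)=-6.0000
Confirm numerically:
  x=-5.765: |R|=0.97319 <1
  x=-5.423: |R|=0.93150 <1
  x=-3.453: |R|=0.60530 <1
  x=-3.138: |R|=0.53372 <1
  x=-6.392: |R|=1.04174 >1
  x=-6.145: |R|=1.01586 >1
  x=-6.070: |R|=1.00772 >1
So |R|<1 on (-6.0000, 0).

(-6.0000, 0).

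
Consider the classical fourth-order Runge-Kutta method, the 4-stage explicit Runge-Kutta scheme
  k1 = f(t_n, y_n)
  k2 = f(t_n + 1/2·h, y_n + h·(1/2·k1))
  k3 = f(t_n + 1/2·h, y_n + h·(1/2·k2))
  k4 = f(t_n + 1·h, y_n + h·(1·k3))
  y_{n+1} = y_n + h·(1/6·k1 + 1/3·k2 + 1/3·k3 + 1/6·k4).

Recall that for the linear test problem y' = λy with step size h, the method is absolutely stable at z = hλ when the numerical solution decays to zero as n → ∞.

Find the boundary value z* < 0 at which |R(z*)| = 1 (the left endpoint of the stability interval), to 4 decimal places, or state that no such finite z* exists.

left endpoint -2.7853.

Test eqn y'=λy, z=hλ:
  order 4, 4-stage ⇒ R(z)=1+z+z^2/2+z^3/6+z^4/24
  (e.g. R(-1.15)=0.33065, |R|=0.33065)

Need |R(x)|<1, x<0.
x=-1.15: |R|=0.3306
|R(-1.56)|=0.2708 |R(-1.39)|=0.2840 |R(-1.04)|=0.3621
Bisect:
  x_lo=-3.6051 |R|=3.1223  x_hi=-0.3862 |R|=0.6797
  mid=-1.99565 |R|=0.33189 →hi
  mid=-2.80037 |R|=1.02297 →lo
  mid=-2.39801 |R|=0.55676 →hi
  mid=-2.59919 |R|=0.75380 →hi
  mid=-2.69978 |R|=0.87854 →hi
  mid=-2.75007 |R|=0.94819 →hi
  mid=-2.77522 |R|=0.98492 →hi
  mid=-2.78779 |R|=1.00378 →lo
  mid=-2.78151 |R|=0.99431 →hi
  ...
  [-2.78544,-2.78524] ⇒ x*=-2.7853
Stable set (-2.7853, 0).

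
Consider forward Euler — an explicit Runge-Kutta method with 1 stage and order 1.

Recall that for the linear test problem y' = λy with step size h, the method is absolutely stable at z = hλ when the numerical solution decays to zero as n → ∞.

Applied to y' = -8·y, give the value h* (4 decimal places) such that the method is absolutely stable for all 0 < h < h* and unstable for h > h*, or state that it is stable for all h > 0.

(-2.0000,0); λ=-8 ⇒ h* = 0.2500.

Set f=λy, z=hλ:
  order 1, 1-stage ⇒ R(z)=1+z
  (e.g. R(-1.61)=-0.61000, |R|=0.61000)

Find x<0 with |R(x)|<1.
x=-1.61: |R|=0.6100
|R(-1.78)|=0.7800 |R(-1.69)|=0.6900 |R(-1.32)|=0.3200
Bisect:
  x_lo=-2.6368 |R|=1.6368  x_hi=-0.0741 |R|=0.9259
  mid=-1.35546 |R|=0.35546 →hi
  mid=-1.99615 |R|=0.99615 →hi
  mid=-2.31649 |R|=1.31649 →lo
  mid=-2.15632 |R|=1.15632 →lo
  mid=-2.07623 |R|=1.07623 →lo
  mid=-2.03619 |R|=1.03619 →lo
  mid=-2.01617 |R|=1.01617 →lo
  mid=-2.00616 |R|=1.00616 →lo
  mid=-2.00115 |R|=1.00115 →lo
  mid=-1.99865 |R|=0.99865 →hi
  ...
  [-2.00006,-1.99990] ⇒ x*=-2.0000
Interval (-2.0000, 0).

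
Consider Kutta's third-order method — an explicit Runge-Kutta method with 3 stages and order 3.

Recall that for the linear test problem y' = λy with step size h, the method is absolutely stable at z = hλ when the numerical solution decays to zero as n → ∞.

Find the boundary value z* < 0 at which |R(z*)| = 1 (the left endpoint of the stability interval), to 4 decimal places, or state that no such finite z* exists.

z* = -2.5127.

On y'=λy, z=hλ:
  order 3, 3-stage ⇒ R(z)=1+z+z^2/2+z^3/6
  (e.g. R(-1.77)=-0.12776, |R|=0.12776)

Need |R(x)|<1, x<0.
x=-1.77: |R|=0.1278
|R(-2.6)|=1.1493 |R(-2.02)|=0.3535 |R(-0.73)|=0.4716
Bisect:
  x_lo=-2.9268 |R|=1.8223  x_hi=-0.2365 |R|=0.7892
  mid=-1.58166 |R|=0.00970 →hi
  mid=-2.25424 |R|=0.62263 →hi
  mid=-2.59052 |R|=1.13254 →lo
  mid=-2.42238 |R|=0.85748 →hi
  mid=-2.50645 |R|=0.98968 →hi
  mid=-2.54849 |R|=1.05974 →lo
  mid=-2.52747 |R|=1.02438 →lo
  mid=-2.51696 |R|=1.00695 →lo
  mid=-2.51171 |R|=0.99829 →hi
  mid=-2.51433 |R|=1.00261 →lo
  ...
  [-2.51286,-2.51269] ⇒ x*=-2.5127
Stable set (-2.5127, 0).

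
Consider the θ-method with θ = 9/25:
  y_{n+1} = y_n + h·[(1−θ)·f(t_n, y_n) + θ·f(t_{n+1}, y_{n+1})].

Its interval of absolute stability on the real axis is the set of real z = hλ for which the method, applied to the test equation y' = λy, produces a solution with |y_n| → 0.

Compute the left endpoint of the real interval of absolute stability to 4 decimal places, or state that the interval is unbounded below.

left endpoint -7.1429.

Set f=λy, z=hλ:
  y_{n+1} = y_n + z·[16/25·y_n + 9/25·y_{n+1}] ⇒ (1 − 9/25z)y_{n+1} = (1 + 16/25z)y_n
  ⇒ R(z) = (1 + 16/25z)/(1 − 9/25z).

Solve |R(x)|<1 on ℝ⁻.
x=-1.31: |R|=0.1098
R=−1: 1+16/25x = −1+9/25x ⇒ -7/25x=2 ⇒ x=2/(-7/25)=-7.1429
Confirm numerically:
  x=-6.455: |R|=0.94205 <1
  x=-4.810: |R|=0.76087 <1
  x=-4.806: |R|=0.76034 <1
  x=-4.243: |R|=0.67875 <1
  x=-7.530: |R|=1.02921 >1
  x=-7.292: |R|=1.01152 >1
Stable set (-7.1429, 0).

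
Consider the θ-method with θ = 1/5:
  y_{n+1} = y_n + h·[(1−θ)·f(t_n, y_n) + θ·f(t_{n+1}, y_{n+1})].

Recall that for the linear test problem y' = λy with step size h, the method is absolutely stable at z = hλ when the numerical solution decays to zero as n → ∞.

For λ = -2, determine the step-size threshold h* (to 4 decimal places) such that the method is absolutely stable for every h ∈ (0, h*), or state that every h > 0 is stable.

(-3.3333,0); λ=-2 ⇒ h* = (10/3)/2 = 1.6667.

On y'=λy, z=hλ:
  y_{n+1} = y_n + z·[4/5·y_n + 1/5·y_{n+1}] ⇒ (1 − 1/5z)y_{n+1} = (1 + 4/5z)y_n
  Hence R(z) = (1 + 4/5z)/(1 − 1/5z).

Need |R(x)|<1, x<0.
x=-0.82: |R|=0.2955
R=−1: 1+4/5x = −1+1/5x ⇒ -3/5x=2 ⇒ x=2/(-3/5)=-3.3333
Confirm numerically:
  x=-2.834: |R|=0.80878 <1
  x=-2.068: |R|=0.46293 <1
  x=-1.652: |R|=0.24173 <1
  x=-1.533: |R|=0.17327 <1
  x=-3.589: |R|=1.08930 >1
  x=-3.364: |R|=1.01100 >1
Stable set (-3.3333, 0).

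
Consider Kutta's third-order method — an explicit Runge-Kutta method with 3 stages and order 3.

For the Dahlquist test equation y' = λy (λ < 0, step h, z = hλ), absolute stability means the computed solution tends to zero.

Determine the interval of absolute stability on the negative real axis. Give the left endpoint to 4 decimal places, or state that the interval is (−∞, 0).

z∈(-2.5127,0).

With y'=λy (z=hλ):
  order 3, 3-stage ⇒ R(z)=1+z+z^2/2+z^3/6
  (e.g. R(-0.36)=0.69702, |R|=0.69702)

Solve |R(x)|<1 on ℝ⁻.
x=-0.36: |R|=0.6970
|R(-2.61)|=1.1672 |R(-1.77)|=0.1278 |R(-1.13)|=0.2680
Bisect:
  x_lo=-3.3989 |R|=3.1670  x_hi=-0.1159 |R|=0.8906
  mid=-1.75740 |R|=0.11778 →hi
  mid=-2.57816 |R|=1.11084 →lo
  mid=-2.16778 |R|=0.51598 →hi
  mid=-2.37297 |R|=0.78450 →hi
  mid=-2.47556 |R|=0.93990 →hi
  mid=-2.52686 |R|=1.02336 →lo
  mid=-2.50121 |R|=0.98114 →hi
  ...
  [-2.51284,-2.51263] ⇒ x*=-2.5127
So |R|<1 on (-2.5127, 0).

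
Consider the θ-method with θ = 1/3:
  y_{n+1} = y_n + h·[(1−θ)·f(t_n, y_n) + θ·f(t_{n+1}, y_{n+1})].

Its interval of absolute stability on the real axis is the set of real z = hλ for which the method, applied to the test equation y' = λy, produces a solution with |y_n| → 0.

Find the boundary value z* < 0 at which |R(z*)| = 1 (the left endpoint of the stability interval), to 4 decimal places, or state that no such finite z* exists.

Test eqn y'=λy, z=hλ:
  y_{n+1} = y_n + z·[2/3·y_n + 1/3·y_{n+1}] ⇒ (1 − 1/3z)y_{n+1} = (1 + 2/3z)y_n
  Hence R(z) = (1 + 2/3z)/(1 − 1/3z).

Find x<0 with |R(x)|<1.
x=-1.53: |R|=0.0132
R=−1: 1+2/3x = −1+1/3x ⇒ -1/3x=2 ⇒ x=2/(-1/3)=-6.0000
Confirm numerically:
  x=-5.735: |R|=0.96966 <1
  x=-3.862: |R|=0.68843 <1
  x=-2.990: |R|=0.49750 <1
  x=-6.357: |R|=1.03815 >1
  x=-6.083: |R|=1.00914 >1
Interval (-6.0000, 0).

left endpoint -6.0000.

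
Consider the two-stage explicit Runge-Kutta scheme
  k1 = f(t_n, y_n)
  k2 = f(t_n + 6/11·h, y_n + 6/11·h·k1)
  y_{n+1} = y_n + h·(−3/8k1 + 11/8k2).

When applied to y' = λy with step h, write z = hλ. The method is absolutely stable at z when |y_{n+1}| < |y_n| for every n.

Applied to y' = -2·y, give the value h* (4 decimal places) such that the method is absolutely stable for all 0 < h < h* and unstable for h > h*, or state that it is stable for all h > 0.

Test eqn y'=λy, z=hλ:
  k1=λy_n ⇒ h·k1=z·y_n;  k2=λ(1+6/11z)y_n ⇒ h·k2=z(1+6/11z)y_n
  y_{n+1}/y_n = 1 − 3/8z + 11/8z(1+6/11z) = 1 + z + 3/4z²
  so R(z) = 1 + z + 3/4z².

Boundary: |R(x)|=1, x<0.
x=-1.28: |R|=0.9488
R=1: x+3/4x²=0 ⇒ x=−4/3=-1.3333; min R=1−1/(4·3/4)=0.6667>−1
Confirm numerically:
  x=-1.253: |R|=0.92451 <1
  x=-1.214: |R|=0.89135 <1
  x=-1.007: |R|=0.75354 <1
  x=-0.946: |R|=0.72519 <1
  x=-1.784: |R|=1.60299 >1
  x=-1.545: |R|=1.24527 >1
Stable set (-1.3333, 0).

(-1.3333,0); λ=-2 ⇒ h* = (4/3)/2 = 0.6667.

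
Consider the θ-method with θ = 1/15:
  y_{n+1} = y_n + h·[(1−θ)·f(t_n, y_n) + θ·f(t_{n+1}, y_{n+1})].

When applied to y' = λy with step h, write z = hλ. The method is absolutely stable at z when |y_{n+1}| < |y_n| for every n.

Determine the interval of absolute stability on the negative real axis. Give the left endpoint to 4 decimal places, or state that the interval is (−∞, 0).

(-2.3077, 0).

Test eqn y'=λy, z=hλ:
  y_{n+1} = y_n + z·[14/15·y_n + 1/15·y_{n+1}] ⇒ (1 − 1/15z)y_{n+1} = (1 + 14/15z)y_n
  ⇒ R(z) = (1 + 14/15z)/(1 − 1/15z).

Need |R(x)|<1, x<0.
x=-0.59: |R|=0.4323
R=−1: 1+14/15x = −1+1/15x ⇒ -13/15x=2 ⇒ x=2/(-13/15)=-2.3077
Confirm numerically:
  x=-1.722: |R|=0.54467 <1
  x=-1.613: |R|=0.45639 <1
  x=-1.571: |R|=0.42206 <1
  x=-1.288: |R|=0.18615 <1
  x=-2.880: |R|=1.41611 >1
  x=-2.699: |R|=1.28742 >1
  x=-2.426: |R|=1.08826 >1
Interval (-2.3077, 0).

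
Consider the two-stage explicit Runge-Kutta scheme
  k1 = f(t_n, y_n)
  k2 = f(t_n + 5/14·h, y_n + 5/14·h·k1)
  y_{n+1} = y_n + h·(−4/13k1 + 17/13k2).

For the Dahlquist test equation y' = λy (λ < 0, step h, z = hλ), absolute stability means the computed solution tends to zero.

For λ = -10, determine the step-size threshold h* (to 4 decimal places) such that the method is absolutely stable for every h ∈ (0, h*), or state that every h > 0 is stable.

(-2.1412,0); λ=-10 ⇒ h* = (182/85)/10 = 0.2141.

With y'=λy (z=hλ):
  k1=λy_n ⇒ h·k1=z·y_n;  k2=λ(1+5/14z)y_n ⇒ h·k2=z(1+5/14z)y_n
  y_{n+1}/y_n = 1 − 4/13z + 17/13z(1+5/14z) = 1 + z + 85/182z²
  so R(z) = 1 + z + 85/182z².

Boundary: |R(x)|=1, x<0.
x=-1.15: |R|=0.4677
R=1: x+85/182x²=0 ⇒ x=−182/85=-2.1412; min R=1−1/(4·85/182)=0.4647>−1
Confirm numerically:
  x=-1.296: |R|=0.48844 <1
  x=-1.119: |R|=0.46580 <1
  x=-0.999: |R|=0.46710 <1
  x=-2.525: |R|=1.45263 >1
  x=-2.359: |R|=1.23998 >1
  x=-2.355: |R|=1.23518 >1
Stable set (-2.1412, 0).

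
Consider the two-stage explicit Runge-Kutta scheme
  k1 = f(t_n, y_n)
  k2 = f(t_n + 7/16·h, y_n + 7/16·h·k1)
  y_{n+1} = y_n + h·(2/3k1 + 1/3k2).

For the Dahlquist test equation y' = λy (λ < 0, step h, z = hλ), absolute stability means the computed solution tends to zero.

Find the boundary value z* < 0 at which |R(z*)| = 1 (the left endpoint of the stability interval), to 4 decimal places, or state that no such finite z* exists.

z* = -6.8571.

On y'=λy, z=hλ:
  k1=λy_n ⇒ h·k1=z·y_n;  k2=λ(1+7/16z)y_n ⇒ h·k2=z(1+7/16z)y_n
  y_{n+1}/y_n = 1 + 2/3z + 1/3z(1+7/16z) = 1 + z + 7/48z²
  R(z) = 1 + z + 7/48z².

Solve |R(x)|<1 on ℝ⁻.
x=-1.61: |R|=0.2320
R=1: x+7/48x²=0 ⇒ x=−48/7=-6.8571; min R=1−1/(4·7/48)=-0.7143>−1
Confirm numerically:
  x=-5.137: |R|=0.28864 <1
  x=-4.809: |R|=0.43639 <1
  x=-3.456: |R|=0.71418 <1
  x=-7.418: |R|=1.60673 >1
  x=-7.088: |R|=1.23863 >1
  x=-6.954: |R|=1.09823 >1
Stable set (-6.8571, 0).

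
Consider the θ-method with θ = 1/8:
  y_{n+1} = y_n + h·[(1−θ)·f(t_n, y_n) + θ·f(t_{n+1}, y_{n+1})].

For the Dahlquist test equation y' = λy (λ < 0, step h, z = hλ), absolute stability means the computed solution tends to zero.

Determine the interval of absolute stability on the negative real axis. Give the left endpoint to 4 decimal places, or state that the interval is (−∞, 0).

z∈(-2.6667,0).

With y'=λy (z=hλ):
  y_{n+1} = y_n + z·[7/8·y_n + 1/8·y_{n+1}] ⇒ (1 − 1/8z)y_{n+1} = (1 + 7/8z)y_n
  R(z) = (1 + 7/8z)/(1 − 1/8z).

Solve |R(x)|<1 on ℝ⁻.
x=-1.47: |R|=0.2418
R=−1: 1+7/8x = −1+1/8x ⇒ -3/4x=2 ⇒ x=2/(-3/4)=-2.6667
Confirm numerically:
  x=-2.449: |R|=0.87501 <1
  x=-2.424: |R|=0.86032 <1
  x=-1.447: |R|=0.22536 <1
  x=-2.821: |R|=1.08557 >1
  x=-2.785: |R|=1.06583 >1
So |R|<1 on (-2.6667, 0).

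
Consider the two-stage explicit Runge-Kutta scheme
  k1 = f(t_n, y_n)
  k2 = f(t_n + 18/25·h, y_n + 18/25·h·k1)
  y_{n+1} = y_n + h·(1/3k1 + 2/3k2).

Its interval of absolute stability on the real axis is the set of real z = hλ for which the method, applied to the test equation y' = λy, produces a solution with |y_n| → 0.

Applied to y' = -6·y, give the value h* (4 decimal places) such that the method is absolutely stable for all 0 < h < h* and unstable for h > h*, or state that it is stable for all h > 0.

(-2.0833,0); λ=-6 ⇒ h* = (25/12)/6 = 0.3472.

With y'=λy (z=hλ):
  k1=λy_n ⇒ h·k1=z·y_n;  k2=λ(1+18/25z)y_n ⇒ h·k2=z(1+18/25z)y_n
  y_{n+1}/y_n = 1 + 1/3z + 2/3z(1+18/25z) = 1 + z + 12/25z²
  R(z) = 1 + z + 12/25z².

Solve |R(x)|<1 on ℝ⁻.
x=-0.59: |R|=0.5771
R=1: x+12/25x²=0 ⇒ x=−25/12=-2.0833; min R=1−1/(4·12/25)=0.4792>−1
Confirm numerically:
  x=-1.699: |R|=0.68657 <1
  x=-1.469: |R|=0.56682 <1
  x=-1.467: |R|=0.56600 <1
  x=-1.189: |R|=0.48959 <1
  x=-2.510: |R|=1.51405 >1
  x=-2.237: |R|=1.16500 >1
  x=-2.149: |R|=1.06774 >1
Stable set (-2.0833, 0).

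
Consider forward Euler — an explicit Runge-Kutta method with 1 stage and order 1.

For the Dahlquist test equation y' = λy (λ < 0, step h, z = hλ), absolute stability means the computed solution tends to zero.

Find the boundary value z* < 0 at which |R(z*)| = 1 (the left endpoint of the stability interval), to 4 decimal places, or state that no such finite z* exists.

Test eqn y'=λy, z=hλ:
  order 1, 1-stage ⇒ R(z)=1+z
  (e.g. R(-0.55)=0.45000, |R|=0.45000)

Find x<0 with |R(x)|<1.
x=-0.55: |R|=0.4500
|R(-0.94)|=0.0600 |R(-0.92)|=0.0800 |R(-0.65)|=0.3500
Bisect:
  x_lo=-2.3341 |R|=1.3341  x_hi=-0.1520 |R|=0.8480
  mid=-1.24304 |R|=0.24304 →hi
  mid=-1.78858 |R|=0.78858 →hi
  mid=-2.06135 |R|=1.06135 →lo
  mid=-1.92496 |R|=0.92496 →hi
  mid=-1.99316 |R|=0.99316 →hi
  mid=-2.02725 |R|=1.02725 →lo
  mid=-2.01020 |R|=1.01020 →lo
  mid=-2.00168 |R|=1.00168 →lo
  mid=-1.99742 |R|=0.99742 →hi
  mid=-1.99955 |R|=0.99955 →hi
  ...
  [-2.00008,-1.99995] ⇒ x*=-2.0000
So |R|<1 on (-2.0000, 0).

left endpoint -2.0000.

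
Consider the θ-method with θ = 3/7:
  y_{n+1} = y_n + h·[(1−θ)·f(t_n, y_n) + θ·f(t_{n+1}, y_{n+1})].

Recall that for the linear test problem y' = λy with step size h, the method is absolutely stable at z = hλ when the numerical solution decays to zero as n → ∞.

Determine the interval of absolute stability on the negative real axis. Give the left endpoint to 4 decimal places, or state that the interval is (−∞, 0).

With y'=λy (z=hλ):
  y_{n+1} = y_n + z·[4/7·y_n + 3/7·y_{n+1}] ⇒ (1 − 3/7z)y_{n+1} = (1 + 4/7z)y_n
  Hence R(z) = (1 + 4/7z)/(1 − 3/7z).

Boundary: |R(x)|=1, x<0.
x=-1.06: |R|=0.2711
R=−1: 1+4/7x = −1+3/7x ⇒ -1/7x=2 ⇒ x=2/(-1/7)=-14.0000
Confirm numerically:
  x=-12.955: |R|=0.97722 <1
  x=-12.234: |R|=0.95959 <1
  x=-7.438: |R|=0.77615 <1
  x=-5.665: |R|=0.65264 <1
  x=-14.478: |R|=1.00948 >1
  x=-14.298: |R|=1.00597 >1
  x=-14.045: |R|=1.00092 >1
Stable set (-14.0000, 0).

z∈(-14.0000,0).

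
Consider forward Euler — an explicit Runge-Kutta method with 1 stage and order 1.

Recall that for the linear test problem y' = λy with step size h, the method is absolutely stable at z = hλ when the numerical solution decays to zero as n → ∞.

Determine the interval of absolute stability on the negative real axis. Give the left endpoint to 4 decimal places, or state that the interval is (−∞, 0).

Set f=λy, z=hλ:
  order 1, 1-stage ⇒ R(z)=1+z
  (e.g. R(-0.88)=0.12000, |R|=0.12000)

Find x<0 with |R(x)|<1.
x=-0.88: |R|=0.1200
|R(-2.32)|=1.3200 |R(-1.2)|=0.2000 |R(-0.7)|=0.3000
Bisect:
  x_lo=-2.6093 |R|=1.6093  x_hi=-0.0741 |R|=0.9259
  mid=-1.34170 |R|=0.34170 →hi
  mid=-1.97550 |R|=0.97550 →hi
  mid=-2.29240 |R|=1.29240 →lo
  mid=-2.13395 |R|=1.13395 →lo
  mid=-2.05473 |R|=1.05473 →lo
  mid=-2.01512 |R|=1.01512 →lo
  mid=-1.99531 |R|=0.99531 →hi
  mid=-2.00521 |R|=1.00521 →lo
  ...
  [-2.00011,-1.99995] ⇒ x*=-2.0000
Interval (-2.0000, 0).

(-2.0000, 0).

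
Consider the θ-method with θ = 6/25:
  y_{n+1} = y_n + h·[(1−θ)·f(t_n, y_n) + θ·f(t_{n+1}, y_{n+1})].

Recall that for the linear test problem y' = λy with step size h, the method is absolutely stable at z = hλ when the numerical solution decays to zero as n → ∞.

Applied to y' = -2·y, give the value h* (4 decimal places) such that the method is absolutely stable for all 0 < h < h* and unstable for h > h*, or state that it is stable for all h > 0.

On y'=λy, z=hλ:
  y_{n+1} = y_n + z·[19/25·y_n + 6/25·y_{n+1}] ⇒ (1 − 6/25z)y_{n+1} = (1 + 19/25z)y_n
  ⇒ R(z) = (1 + 19/25z)/(1 − 6/25z).

Need |R(x)|<1, x<0.
x=-0.71: |R|=0.3934
R=−1: 1+19/25x = −1+6/25x ⇒ -13/25x=2 ⇒ x=2/(-13/25)=-3.8462
Confirm numerically:
  x=-3.150: |R|=0.79385 <1
  x=-3.000: |R|=0.74419 <1
  x=-2.196: |R|=0.43808 <1
  x=-4.323: |R|=1.12170 >1
  x=-4.043: |R|=1.05195 >1
  x=-3.962: |R|=1.03088 >1
So |R|<1 on (-3.8462, 0).

(-3.8462,0); λ=-2 ⇒ h* = (50/13)/2 = 1.9231.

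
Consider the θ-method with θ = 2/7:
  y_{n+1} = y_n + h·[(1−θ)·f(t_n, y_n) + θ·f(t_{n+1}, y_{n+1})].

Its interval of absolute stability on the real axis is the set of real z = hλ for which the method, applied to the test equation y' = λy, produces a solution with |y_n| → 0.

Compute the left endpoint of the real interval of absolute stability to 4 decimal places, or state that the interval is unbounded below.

Test eqn y'=λy, z=hλ:
  y_{n+1} = y_n + z·[5/7·y_n + 2/7·y_{n+1}] ⇒ (1 − 2/7z)y_{n+1} = (1 + 5/7z)y_n
  R(z) = (1 + 5/7z)/(1 − 2/7z).

Find x<0 with |R(x)|<1.
x=-1.42: |R|=0.0102
R=−1: 1+5/7x = −1+2/7x ⇒ -3/7x=2 ⇒ x=2/(-3/7)=-4.6667
Confirm numerically:
  x=-4.494: |R|=0.96760 <1
  x=-4.416: |R|=0.95250 <1
  x=-3.282: |R|=0.69375 <1
  x=-1.887: |R|=0.22601 <1
  x=-5.176: |R|=1.08806 >1
  x=-4.900: |R|=1.04167 >1
  x=-4.738: |R|=1.01299 >1
So |R|<1 on (-4.6667, 0).

z* = -4.6667.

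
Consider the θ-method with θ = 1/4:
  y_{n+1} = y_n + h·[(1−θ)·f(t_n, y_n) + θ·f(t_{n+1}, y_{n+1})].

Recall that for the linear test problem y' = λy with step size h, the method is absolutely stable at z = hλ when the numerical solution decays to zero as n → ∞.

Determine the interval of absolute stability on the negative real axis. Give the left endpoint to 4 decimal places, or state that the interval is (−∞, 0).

With y'=λy (z=hλ):
  y_{n+1} = y_n + z·[3/4·y_n + 1/4·y_{n+1}] ⇒ (1 − 1/4z)y_{n+1} = (1 + 3/4z)y_n
  ⇒ R(z) = (1 + 3/4z)/(1 − 1/4z).

Solve |R(x)|<1 on ℝ⁻.
x=-1.04: |R|=0.1746
R=−1: 1+3/4x = −1+1/4x ⇒ -1/2x=2 ⇒ x=2/(-1/2)=-4.0000
Confirm numerically:
  x=-3.765: |R|=0.93947 <1
  x=-3.669: |R|=0.91368 <1
  x=-3.213: |R|=0.78178 <1
  x=-1.842: |R|=0.26121 <1
  x=-4.351: |R|=1.08406 >1
  x=-4.044: |R|=1.01094 >1
Interval (-4.0000, 0).

z∈(-4.0000,0).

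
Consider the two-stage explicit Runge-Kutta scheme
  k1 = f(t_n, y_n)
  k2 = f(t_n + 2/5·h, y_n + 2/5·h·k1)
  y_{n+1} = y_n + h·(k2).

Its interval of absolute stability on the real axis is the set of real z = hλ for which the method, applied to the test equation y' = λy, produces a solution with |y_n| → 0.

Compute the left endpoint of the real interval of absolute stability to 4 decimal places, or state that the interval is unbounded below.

On y'=λy, z=hλ:
  k1=λy_n ⇒ h·k1=z·y_n;  k2=λ(1+2/5z)y_n ⇒ h·k2=z(1+2/5z)y_n
  y_{n+1}/y_n = 1 + z(1+2/5z) = 1 + z + 2/5z²
  ⇒ R(z) = 1 + z + 2/5z².

Need |R(x)|<1, x<0.
x=-0.63: |R|=0.5288
R=1: x+2/5x²=0 ⇒ x=−5/2=-2.5000; min R=1−1/(4·2/5)=0.3750>−1
Confirm numerically:
  x=-2.370: |R|=0.87676 <1
  x=-2.354: |R|=0.86253 <1
  x=-1.584: |R|=0.41962 <1
  x=-3.030: |R|=1.64236 >1
  x=-2.656: |R|=1.16573 >1
Interval (-2.5000, 0).

z* = -2.5000.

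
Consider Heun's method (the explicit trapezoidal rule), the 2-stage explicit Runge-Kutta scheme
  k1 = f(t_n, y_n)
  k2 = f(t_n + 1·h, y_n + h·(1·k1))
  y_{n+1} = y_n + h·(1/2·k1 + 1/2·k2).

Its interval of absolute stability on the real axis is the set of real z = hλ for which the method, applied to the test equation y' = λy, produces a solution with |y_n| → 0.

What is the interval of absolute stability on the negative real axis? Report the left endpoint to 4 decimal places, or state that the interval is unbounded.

With y'=λy (z=hλ):
  order 2, 2-stage ⇒ R(z)=1+z+z^2/2
  (e.g. R(-0.35)=0.71125, |R|=0.71125)

Need |R(x)|<1, x<0.
x=-0.35: |R|=0.7113
|R(-2.02)|=1.0202 |R(-1.52)|=0.6352 |R(-1.05)|=0.5012
Bisect:
  x_lo=-2.3133 |R|=1.3624  x_hi=-0.2326 |R|=0.7945
  mid=-1.27296 |R|=0.53725 →hi
  mid=-1.79315 |R|=0.81454 →hi
  mid=-2.05325 |R|=1.05466 →lo
  mid=-1.92320 |R|=0.92615 →hi
  mid=-1.98822 |R|=0.98829 →hi
  mid=-2.02073 |R|=1.02095 →lo
  mid=-2.00448 |R|=1.00449 →lo
  mid=-1.99635 |R|=0.99636 →hi
  mid=-2.00041 |R|=1.00041 →lo
  ...
  [-2.00003,-1.99991] ⇒ x*=-2.0000
Stable set (-2.0000, 0).

z∈(-2.0000,0).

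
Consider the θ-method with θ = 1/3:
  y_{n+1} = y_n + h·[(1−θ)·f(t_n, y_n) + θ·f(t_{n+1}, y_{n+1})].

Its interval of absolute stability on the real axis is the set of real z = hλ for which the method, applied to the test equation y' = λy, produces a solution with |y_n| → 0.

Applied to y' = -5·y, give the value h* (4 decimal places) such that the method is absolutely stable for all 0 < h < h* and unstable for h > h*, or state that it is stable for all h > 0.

On y'=λy, z=hλ:
  y_{n+1} = y_n + z·[2/3·y_n + 1/3·y_{n+1}] ⇒ (1 − 1/3z)y_{n+1} = (1 + 2/3z)y_n
  R(z) = (1 + 2/3z)/(1 − 1/3z).

Find x<0 with |R(x)|<1.
x=-1.6: |R|=0.0435
R=−1: 1+2/3x = −1+1/3x ⇒ -1/3x=2 ⇒ x=2/(-1/3)=-6.0000
Confirm numerically:
  x=-5.843: |R|=0.98225 <1
  x=-5.627: |R|=0.95676 <1
  x=-3.733: |R|=0.66330 <1
  x=-2.499: |R|=0.36334 <1
  x=-6.179: |R|=1.01950 >1
  x=-6.177: |R|=1.01929 >1
  x=-6.114: |R|=1.01251 >1
Interval (-6.0000, 0).

(-6.0000,0); λ=-5 ⇒ h* = (6)/5 = 1.2000.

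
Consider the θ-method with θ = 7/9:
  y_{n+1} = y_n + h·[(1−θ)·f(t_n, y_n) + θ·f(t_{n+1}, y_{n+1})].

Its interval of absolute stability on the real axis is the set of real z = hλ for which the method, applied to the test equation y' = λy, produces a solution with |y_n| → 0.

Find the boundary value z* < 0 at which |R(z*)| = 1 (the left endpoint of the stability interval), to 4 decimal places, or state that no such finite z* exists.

With y'=λy (z=hλ):
  y_{n+1} = y_n + z·[2/9·y_n + 7/9·y_{n+1}] ⇒ (1 − 7/9z)y_{n+1} = (1 + 2/9z)y_n
  R(z) = (1 + 2/9z)/(1 − 7/9z).

Need |R(x)|<1, x<0.
x=-0.36: |R|=0.7188
x=-2: |R|=0.2174
x=-10: |R|=0.1392
x=-100: |R|=0.2694
θ=7/9≥1/2 ⇒ |1+2/9x|<|1−7/9x| ∀x<0 ⇒ stable on all of ℝ⁻.

unbounded; (−∞, 0).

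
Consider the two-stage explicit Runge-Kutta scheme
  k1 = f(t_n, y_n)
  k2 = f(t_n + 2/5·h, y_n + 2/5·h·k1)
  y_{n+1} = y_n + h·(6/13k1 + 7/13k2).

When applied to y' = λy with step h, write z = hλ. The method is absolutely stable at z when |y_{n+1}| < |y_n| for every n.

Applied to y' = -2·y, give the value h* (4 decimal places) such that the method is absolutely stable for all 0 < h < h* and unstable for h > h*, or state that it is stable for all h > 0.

(-4.6429,0); λ=-2 ⇒ h* = (65/14)/2 = 2.3214.

Set f=λy, z=hλ:
  k1=λy_n ⇒ h·k1=z·y_n;  k2=λ(1+2/5z)y_n ⇒ h·k2=z(1+2/5z)y_n
  y_{n+1}/y_n = 1 + 6/13z + 7/13z(1+2/5z) = 1 + z + 14/65z²
  ⇒ R(z) = 1 + z + 14/65z².

Boundary: |R(x)|=1, x<0.
x=-0.86: |R|=0.2993
R=1: x+14/65x²=0 ⇒ x=−65/14=-4.6429; min R=1−1/(4·14/65)=-0.1607>−1
Confirm numerically:
  x=-4.594: |R|=0.95166 <1
  x=-4.010: |R|=0.45341 <1
  x=-3.940: |R|=0.40354 <1
  x=-2.892: |R|=0.09060 <1
  x=-5.126: |R|=1.53342 >1
  x=-4.775: |R|=1.13590 >1
Interval (-4.6429, 0).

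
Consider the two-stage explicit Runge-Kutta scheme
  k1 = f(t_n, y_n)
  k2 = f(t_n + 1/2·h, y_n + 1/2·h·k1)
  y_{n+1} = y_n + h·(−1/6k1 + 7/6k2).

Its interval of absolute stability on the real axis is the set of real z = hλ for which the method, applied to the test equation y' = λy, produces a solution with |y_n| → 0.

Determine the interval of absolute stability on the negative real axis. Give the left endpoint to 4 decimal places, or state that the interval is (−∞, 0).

Test eqn y'=λy, z=hλ:
  k1=λy_n ⇒ h·k1=z·y_n;  k2=λ(1+1/2z)y_n ⇒ h·k2=z(1+1/2z)y_n
  y_{n+1}/y_n = 1 − 1/6z + 7/6z(1+1/2z) = 1 + z + 7/12z²
  Hence R(z) = 1 + z + 7/12z².

Solve |R(x)|<1 on ℝ⁻.
x=-1.68: |R|=0.9664
R=1: x+7/12x²=0 ⇒ x=−12/7=-1.7143; min R=1−1/(4·7/12)=0.5714>−1
Confirm numerically:
  x=-1.565: |R|=0.86371 <1
  x=-1.479: |R|=0.79701 <1
  x=-1.306: |R|=0.68895 <1
  x=-0.727: |R|=0.58131 <1
  x=-2.143: |R|=1.53593 >1
  x=-1.817: |R|=1.10887 >1
Interval (-1.7143, 0).

(-1.7143, 0).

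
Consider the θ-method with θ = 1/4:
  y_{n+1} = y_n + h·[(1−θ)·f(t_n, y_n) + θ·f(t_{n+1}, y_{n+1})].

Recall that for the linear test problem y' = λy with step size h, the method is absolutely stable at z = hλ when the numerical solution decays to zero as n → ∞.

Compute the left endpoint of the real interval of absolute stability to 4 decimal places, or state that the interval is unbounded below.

z* = -4.0000.

With y'=λy (z=hλ):
  y_{n+1} = y_n + z·[3/4·y_n + 1/4·y_{n+1}] ⇒ (1 − 1/4z)y_{n+1} = (1 + 3/4z)y_n
  ⇒ R(z) = (1 + 3/4z)/(1 − 1/4z).

Boundary: |R(x)|=1, x<0.
x=-1.52: |R|=0.1014
R=−1: 1+3/4x = −1+1/4x ⇒ -1/2x=2 ⇒ x=2/(-1/2)=-4.0000
Confirm numerically:
  x=-3.045: |R|=0.72889 <1
  x=-2.750: |R|=0.62963 <1
  x=-1.830: |R|=0.25557 <1
  x=-4.257: |R|=1.06225 >1
  x=-4.204: |R|=1.04973 >1
Stable set (-4.0000, 0).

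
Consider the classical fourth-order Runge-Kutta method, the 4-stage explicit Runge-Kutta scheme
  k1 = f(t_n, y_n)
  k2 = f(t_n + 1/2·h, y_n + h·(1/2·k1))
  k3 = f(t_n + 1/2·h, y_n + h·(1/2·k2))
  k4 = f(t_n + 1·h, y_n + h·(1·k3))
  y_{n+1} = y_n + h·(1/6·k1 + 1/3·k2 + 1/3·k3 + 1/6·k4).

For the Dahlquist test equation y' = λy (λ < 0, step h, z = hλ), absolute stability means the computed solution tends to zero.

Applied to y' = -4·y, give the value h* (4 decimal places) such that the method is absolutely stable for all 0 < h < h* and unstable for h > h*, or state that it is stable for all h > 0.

On y'=λy, z=hλ:
  order 4, 4-stage ⇒ R(z)=1+z+z^2/2+z^3/6+z^4/24
  (e.g. R(-0.83)=0.43893, |R|=0.43893)

Solve |R(x)|<1 on ℝ⁻.
x=-0.83: |R|=0.4389
|R(-2.74)|=0.9338 |R(-2.31)|=0.4901 |R(-1.13)|=0.3359
Bisect:
  x_lo=-3.2378 |R|=1.9258  x_hi=-0.1862 |R|=0.8301
  mid=-1.71199 |R|=0.27511 →hi
  mid=-2.47488 |R|=0.62435 →hi
  mid=-2.85633 |R|=1.11249 →lo
  mid=-2.66561 |R|=0.83404 →hi
  mid=-2.76097 |R|=0.96394 →hi
  mid=-2.80865 |R|=1.03579 →lo
  mid=-2.78481 |R|=0.99927 →hi
  mid=-2.79673 |R|=1.01738 →lo
  mid=-2.79077 |R|=1.00829 →lo
  mid=-2.78779 |R|=1.00377 →lo
  ...
  [-2.78537,-2.78518] ⇒ x*=-2.7853
Stable set (-2.7853, 0).

(-2.7853,0); λ=-4 ⇒ h* = 0.6963.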